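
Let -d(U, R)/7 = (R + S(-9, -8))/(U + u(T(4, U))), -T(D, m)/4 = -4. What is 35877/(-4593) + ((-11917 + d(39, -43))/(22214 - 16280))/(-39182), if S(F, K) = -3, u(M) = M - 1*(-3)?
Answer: -6719592112323/860252780101 ≈ -7.8112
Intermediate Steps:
T(D, m) = 16 (T(D, m) = -4*(-4) = 16)
u(M) = 3 + M (u(M) = M + 3 = 3 + M)
d(U, R) = -7*(-3 + R)/(19 + U) (d(U, R) = -7*(R - 3)/(U + (3 + 16)) = -7*(-3 + R)/(U + 19) = -7*(-3 + R)/(19 + U))
35877/(-4593) + ((-11917 + d(39, -43))/(22214 - 16280))/(-39182) = 35877/(-4593) + ((-11917 + 7*(3 - 1*(-43))/(19 + 39))/(22214 - 16280))/(-39182) = 35877*(-1/4593) + ((-11917 + 7*(3 + 43)/58)/5934)*(-1/39182) = -11959/1531 + ((-11917 + 7*(1/58)*46)*(1/5934))*(-1/39182) = -11959/1531 + ((-11917 + 161/29)*(1/5934))*(-1/39182) = -11959/1531 - 345432/29*1/5934*(-1/39182) = -11959/1531 - 57572/28681*(-1/39182) = -11959/1531 + 28786/561889471 = -6719592112323/860252780101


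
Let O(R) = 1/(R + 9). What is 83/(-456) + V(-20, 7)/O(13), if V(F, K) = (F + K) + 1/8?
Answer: -129245/456 ≈ -283.43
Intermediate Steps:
O(R) = 1/(9 + R)
V(F, K) = 1/8 + F + K (V(F, K) = (F + K) + 1/8 = 1/8 + F + K)
83/(-456) + V(-20, 7)/O(13) = 83/(-456) + (1/8 - 20 + 7)/(1/(9 + 13)) = 83*(-1/456) - 103/(8*(1/22)) = -83/456 - 103/(8*1/22) = -83/456 - 103/8*22 = -83/456 - 1133/4 = -129245/456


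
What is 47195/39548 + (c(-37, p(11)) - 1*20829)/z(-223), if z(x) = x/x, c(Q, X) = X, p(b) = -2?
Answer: -823777193/39548 ≈ -20830.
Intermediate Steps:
z(x) = 1
47195/39548 + (c(-37, p(11)) - 1*20829)/z(-223) = 47195/39548 + (-2 - 1*20829)/1 = 47195*(1/39548) + (-2 - 20829)*1 = 47195/39548 - 20831*1 = 47195/39548 - 20831 = -823777193/39548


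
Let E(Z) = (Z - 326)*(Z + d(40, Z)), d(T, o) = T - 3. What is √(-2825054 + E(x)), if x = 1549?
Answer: 8*I*√13834 ≈ 940.94*I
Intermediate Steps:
d(T, o) = -3 + T
E(Z) = (-326 + Z)*(37 + Z) (E(Z) = (Z - 326)*(Z + (-3 + 40)) = (-326 + Z)*(Z + 37) = (-326 + Z)*(37 + Z))
√(-2825054 + E(x)) = √(-2825054 + (-12062 + 1549² - 289*1549)) = √(-2825054 + (-12062 + 2399401 - 447661)) = √(-2825054 + 1939678) = √(-885376) = 8*I*√13834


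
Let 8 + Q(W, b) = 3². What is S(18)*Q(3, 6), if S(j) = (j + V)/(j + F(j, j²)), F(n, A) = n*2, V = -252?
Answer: -13/3 ≈ -4.3333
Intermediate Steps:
F(n, A) = 2*n
S(j) = (-252 + j)/(3*j) (S(j) = (j - 252)/(j + 2*j) = (-252 + j)/((3*j)) = (-252 + j)*(1/(3*j)) = (-252 + j)/(3*j))
Q(W, b) = 1 (Q(W, b) = -8 + 3² = -8 + 9 = 1)
S(18)*Q(3, 6) = ((⅓)*(-252 + 18)/18)*1 = ((⅓)*(1/18)*(-234))*1 = -13/3*1 = -13/3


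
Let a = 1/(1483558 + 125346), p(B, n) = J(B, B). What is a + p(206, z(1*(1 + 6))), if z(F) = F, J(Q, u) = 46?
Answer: 74009585/1608904 ≈ 46.000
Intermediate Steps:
p(B, n) = 46
a = 1/1608904 ≈ 6.2154e-7
a + p(206, z(1*(1 + 6))) = 1/1608904 + 46 = 74009585/1608904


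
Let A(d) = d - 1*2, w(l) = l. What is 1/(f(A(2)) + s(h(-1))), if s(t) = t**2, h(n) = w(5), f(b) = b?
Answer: 1/25 ≈ 0.040000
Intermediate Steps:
A(d) = -2 + d (A(d) = d - 2 = -2 + d)
h(n) = 5
1/(f(A(2)) + s(h(-1))) = 1/((-2 + 2) + 5**2) = 1/(0 + 25) = 1/25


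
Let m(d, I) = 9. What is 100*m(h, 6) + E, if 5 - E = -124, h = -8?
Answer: 1029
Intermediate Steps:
E = 129 (E = 5 - 1*(-124) = 5 + 124 = 129)
100*m(h, 6) + E = 100*9 + 129 = 900 + 129 = 1029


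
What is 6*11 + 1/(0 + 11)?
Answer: 727/11 ≈ 66.091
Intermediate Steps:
6*11 + 1/(0 + 11) = 66 + 1/11 = 727/11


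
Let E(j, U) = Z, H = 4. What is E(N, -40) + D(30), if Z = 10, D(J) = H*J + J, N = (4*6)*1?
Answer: 160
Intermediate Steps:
N = 24 (N = 24*1 = 24)
D(J) = 5*J (D(J) = 4*J + J = 5*J)
E(j, U) = 10
E(N, -40) + D(30) = 10 + 5*30 = 10 + 150 = 160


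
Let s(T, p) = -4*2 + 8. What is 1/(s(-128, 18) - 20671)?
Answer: -1/20671 ≈ -4.8377e-5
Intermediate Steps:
s(T, p) = 0 (s(T, p) = -8 + 8 = 0)
1/(s(-128, 18) - 20671) = 1/(0 - 20671) = 1/(-20671) = -1/20671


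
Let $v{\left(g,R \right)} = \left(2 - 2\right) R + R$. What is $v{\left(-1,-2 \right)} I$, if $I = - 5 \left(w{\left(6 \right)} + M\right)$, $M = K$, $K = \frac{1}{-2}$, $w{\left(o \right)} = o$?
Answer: $55$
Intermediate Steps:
$K = - \frac{1}{2} \approx -0.5$
$M = - \frac{1}{2} \approx -0.5$
$v{\left(g,R \right)} = R$ ($v{\left(g,R \right)} = 0 R + R = 0 + R = R$)
$I = - \frac{55}{2}$ ($I = - 5 \left(6 - \frac{1}{2}\right) = \left(-5\right) \frac{11}{2} = - \frac{55}{2} \approx -27.5$)
$v{\left(-1,-2 \right)} I = \left(-2\right) \left(- \frac{55}{2}\right) = 55$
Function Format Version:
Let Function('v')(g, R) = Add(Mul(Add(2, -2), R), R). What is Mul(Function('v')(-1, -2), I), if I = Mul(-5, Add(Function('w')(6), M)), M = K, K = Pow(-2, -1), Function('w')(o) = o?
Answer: 55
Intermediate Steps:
K = Rational(-1, 2) ≈ -0.50000
M = Rational(-1, 2) ≈ -0.50000
Function('v')(g, R) = R (Function('v')(g, R) = Add(Mul(0, R), R) = Add(0, R) = R)
I = Rational(-55, 2) (I = Mul(-5, Add(6, Rational(-1, 2))) = Mul(-5, Rational(11, 2)) = Rational(-55, 2) ≈ -27.500)
Mul(Function('v')(-1, -2), I) = Mul(-2, Rational(-55, 2)) = 55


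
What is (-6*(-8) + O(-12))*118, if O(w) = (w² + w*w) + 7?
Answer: 40474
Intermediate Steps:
O(w) = 7 + 2*w² (O(w) = (w² + w²) + 7 = 2*w² + 7 = 7 + 2*w²)
(-6*(-8) + O(-12))*118 = (-6*(-8) + (7 + 2*(-12)²))*118 = (48 + (7 + 2*144))*118 = (48 + (7 + 288))*118 = (48 + 295)*118 = 343*118 = 40474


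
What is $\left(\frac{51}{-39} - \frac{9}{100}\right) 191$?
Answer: $- \frac{347047}{1300} \approx -266.96$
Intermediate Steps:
$\left(\frac{51}{-39} - \frac{9}{100}\right) 191 = \left(51 \left(- \frac{1}{39}\right) - \frac{9}{100}\right) 191 = \left(- \frac{17}{13} - \frac{9}{100}\right) 191 = \left(- \frac{1817}{1300}\right) 191 = - \frac{347047}{1300}$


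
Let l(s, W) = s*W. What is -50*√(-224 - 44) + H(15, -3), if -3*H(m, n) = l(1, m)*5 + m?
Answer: -30 - 100*I*√67 ≈ -30.0 - 818.54*I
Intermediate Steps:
l(s, W) = W*s
H(m, n) = -2*m (H(m, n) = -((m*1)*5 + m)/3 = -(m*5 + m)/3 = -(5*m + m)/3 = -2*m)
-50*√(-224 - 44) + H(15, -3) = -50*√(-224 - 44) - 2*15 = -100*I*√67 - 30 = -30 - 100*I*√67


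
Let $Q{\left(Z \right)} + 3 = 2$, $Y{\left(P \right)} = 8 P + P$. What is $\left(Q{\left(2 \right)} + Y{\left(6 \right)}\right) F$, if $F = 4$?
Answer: $212$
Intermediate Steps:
$Y{\left(P \right)} = 9 P$
$Q{\left(Z \right)} = -1$ ($Q{\left(Z \right)} = -3 + 2 = -1$)
$\left(Q{\left(2 \right)} + Y{\left(6 \right)}\right) F = \left(-1 + 9 \cdot 6\right) 4 = \left(-1 + 54\right) 4 = 53 \cdot 4 = 212$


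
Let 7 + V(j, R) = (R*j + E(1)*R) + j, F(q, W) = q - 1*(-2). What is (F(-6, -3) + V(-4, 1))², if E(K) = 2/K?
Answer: 289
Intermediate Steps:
F(q, W) = 2 + q (F(q, W) = q + 2 = 2 + q)
V(j, R) = -7 + j + 2*R + R*j (V(j, R) = -7 + ((R*j + (2/1)*R) + j) = -7 + ((R*j + (2*1)*R) + j) = -7 + ((R*j + 2*R) + j) = -7 + ((2*R + R*j) + j) = -7 + (j + 2*R + R*j) = -7 + j + 2*R + R*j)
(F(-6, -3) + V(-4, 1))² = ((2 - 6) + (-7 - 4 + 2*1 + 1*(-4)))² = (-4 + (-7 - 4 + 2 - 4))² = (-4 - 13)² = (-17)² = 289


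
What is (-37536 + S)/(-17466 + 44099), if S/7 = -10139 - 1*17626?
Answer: -231891/26633 ≈ -8.7069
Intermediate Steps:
S = -194355 (S = 7*(-10139 - 1*17626) = 7*(-10139 - 17626) = 7*(-27765) = -194355)
(-37536 + S)/(-17466 + 44099) = (-37536 - 194355)/(-17466 + 44099) = -231891/26633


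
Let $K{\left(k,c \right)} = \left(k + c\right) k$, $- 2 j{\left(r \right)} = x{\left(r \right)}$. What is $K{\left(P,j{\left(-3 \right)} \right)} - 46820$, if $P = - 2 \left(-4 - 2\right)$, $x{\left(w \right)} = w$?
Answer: $-46658$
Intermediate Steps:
$j{\left(r \right)} = - \frac{r}{2}$
$P = 12$ ($P = \left(-2\right) \left(-6\right) = 12$)
$K{\left(k,c \right)} = k \left(c + k\right)$ ($K{\left(k,c \right)} = \left(c + k\right) k = k \left(c + k\right)$)
$K{\left(P,j{\left(-3 \right)} \right)} - 46820 = 12 \left(\left(- \frac{1}{2}\right) \left(-3\right) + 12\right) - 46820 = 12 \left(\frac{3}{2} + 12\right) - 46820 = 12 \cdot \frac{27}{2} - 46820 = 162 - 46820 = -46658$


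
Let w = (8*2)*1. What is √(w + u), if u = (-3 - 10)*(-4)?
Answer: 2*√17 ≈ 8.2462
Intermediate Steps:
w = 16 (w = 16*1 = 16)
u = 52 (u = -13*(-4) = 52)
√(w + u) = √(16 + 52) = √68 = 2*√17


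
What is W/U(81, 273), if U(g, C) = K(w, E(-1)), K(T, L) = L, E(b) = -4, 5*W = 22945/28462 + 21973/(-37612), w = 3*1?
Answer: -118805907/10705127440 ≈ -0.011098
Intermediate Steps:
w = 3
W = 118805907/2676281860 (W = (22945/28462 + 21973/(-37612))/5 = (22945*(1/28462) + 21973*(-1/37612))/5 = (22945/28462 - 21973/37612)/5 = (⅕)*(118805907/535256372) = 118805907/2676281860 ≈ 0.044392)
U(g, C) = -4
W/U(81, 273) = (118805907/2676281860)/(-4) = (118805907/2676281860)*(-¼) = -118805907/10705127440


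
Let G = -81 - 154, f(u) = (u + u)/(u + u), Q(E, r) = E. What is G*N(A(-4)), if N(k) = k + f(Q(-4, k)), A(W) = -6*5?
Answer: 6815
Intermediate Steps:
f(u) = 1 (f(u) = (2*u)/((2*u)) = (2*u)*(1/(2*u)) = 1)
A(W) = -30
N(k) = 1 + k (N(k) = k + 1 = 1 + k)
G = -235
G*N(A(-4)) = -235*(1 - 30) = -235*(-29) = 6815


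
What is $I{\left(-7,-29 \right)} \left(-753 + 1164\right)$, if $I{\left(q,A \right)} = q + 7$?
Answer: $0$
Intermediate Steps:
$I{\left(q,A \right)} = 7 + q$
$I{\left(-7,-29 \right)} \left(-753 + 1164\right) = \left(7 - 7\right) \left(-753 + 1164\right) = 0 \cdot 411 = 0$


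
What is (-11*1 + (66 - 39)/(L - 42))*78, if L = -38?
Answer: -35373/40 ≈ -884.33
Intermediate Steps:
(-11*1 + (66 - 39)/(L - 42))*78 = (-11*1 + (66 - 39)/(-38 - 42))*78 = (-11 + 27/(-80))*78 = (-11 + 27*(-1/80))*78 = (-11 - 27/80)*78 = -907/80*78 = -35373/40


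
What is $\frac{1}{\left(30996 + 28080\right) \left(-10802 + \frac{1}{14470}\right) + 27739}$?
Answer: $- \frac{7235}{4616734596517} \approx -1.5671 \cdot 10^{-9}$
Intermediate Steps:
$\frac{1}{\left(30996 + 28080\right) \left(-10802 + \frac{1}{14470}\right) + 27739} = \frac{1}{59076 \left(-10802 + \frac{1}{14470}\right) + 27739} = \frac{1}{59076 \left(- \frac{156304939}{14470}\right) + 27739} = \frac{1}{- \frac{4616935288182}{7235} + 27739} = \frac{1}{- \frac{4616734596517}{7235}} = - \frac{7235}{4616734596517}$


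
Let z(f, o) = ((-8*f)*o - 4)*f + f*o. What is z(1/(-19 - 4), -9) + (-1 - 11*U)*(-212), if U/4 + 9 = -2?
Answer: -54167113/529 ≈ -1.0240e+5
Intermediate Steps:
U = -44 (U = -36 + 4*(-2) = -36 - 8 = -44)
z(f, o) = f*o + f*(-4 - 8*f*o) (z(f, o) = (-8*f*o - 4)*f + f*o = (-4 - 8*f*o)*f + f*o = f*(-4 - 8*f*o) + f*o = f*o + f*(-4 - 8*f*o))
z(1/(-19 - 4), -9) + (-1 - 11*U)*(-212) = (-4 - 9 - 8*(-9)/(-19 - 4))/(-19 - 4) + (-1 - 11*(-44))*(-212) = (-4 - 9 - 8*(-9)/(-23))/(-23) + (-1 + 484)*(-212) = -(-4 - 9 - 8*(-1/23)*(-9))/23 + 483*(-212) = -(-4 - 9 - 72/23)/23 - 102396 = -1/23*(-371/23) - 102396 = 371/529 - 102396 = -54167113/529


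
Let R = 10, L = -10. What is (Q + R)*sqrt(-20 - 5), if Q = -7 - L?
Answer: 65*I ≈ 65.0*I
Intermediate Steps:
Q = 3 (Q = -7 - 1*(-10) = -7 + 10 = 3)
(Q + R)*sqrt(-20 - 5) = (3 + 10)*sqrt(-20 - 5) = 13*sqrt(-25) = 13*(5*I) = 65*I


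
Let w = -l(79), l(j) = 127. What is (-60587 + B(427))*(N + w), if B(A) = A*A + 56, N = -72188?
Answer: -8807822370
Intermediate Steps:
w = -127 (w = -1*127 = -127)
B(A) = 56 + A² (B(A) = A² + 56 = 56 + A²)
(-60587 + B(427))*(N + w) = (-60587 + (56 + 427²))*(-72188 - 127) = (-60587 + (56 + 182329))*(-72315) = (-60587 + 182385)*(-72315) = 121798*(-72315) = -8807822370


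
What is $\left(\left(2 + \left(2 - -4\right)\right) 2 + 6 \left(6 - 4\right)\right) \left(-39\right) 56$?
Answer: $-61152$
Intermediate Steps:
$\left(\left(2 + \left(2 - -4\right)\right) 2 + 6 \left(6 - 4\right)\right) \left(-39\right) 56 = \left(\left(2 + \left(2 + 4\right)\right) 2 + 6 \cdot 2\right) \left(-39\right) 56 = \left(\left(2 + 6\right) 2 + 12\right) \left(-39\right) 56 = \left(8 \cdot 2 + 12\right) \left(-39\right) 56 = \left(16 + 12\right) \left(-39\right) 56 = 28 \left(-39\right) 56 = \left(-1092\right) 56 = -61152$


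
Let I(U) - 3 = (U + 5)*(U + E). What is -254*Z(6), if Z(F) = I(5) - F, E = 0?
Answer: -11938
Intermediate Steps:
I(U) = 3 + U*(5 + U) (I(U) = 3 + (U + 5)*(U + 0) = 3 + (5 + U)*U = 3 + U*(5 + U))
Z(F) = 53 - F (Z(F) = (3 + 5² + 5*5) - F = (3 + 25 + 25) - F = 53 - F)
-254*Z(6) = -254*(53 - 1*6) = -254*(53 - 6) = -254*47 = -11938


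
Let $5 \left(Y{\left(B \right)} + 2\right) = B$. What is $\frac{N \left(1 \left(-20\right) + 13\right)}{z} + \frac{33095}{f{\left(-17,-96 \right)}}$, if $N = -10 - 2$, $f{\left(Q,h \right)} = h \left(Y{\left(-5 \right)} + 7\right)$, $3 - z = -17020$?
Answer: $- \frac{563343929}{6536832} \approx -86.18$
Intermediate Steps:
$Y{\left(B \right)} = -2 + \frac{B}{5}$
$z = 17023$ ($z = 3 - -17020 = 3 + 17020 = 17023$)
$f{\left(Q,h \right)} = 4 h$ ($f{\left(Q,h \right)} = h \left(\left(-2 + \frac{1}{5} \left(-5\right)\right) + 7\right) = h \left(\left(-2 - 1\right) + 7\right) = h \left(-3 + 7\right) = h 4 = 4 h$)
$N = -12$ ($N = -10 - 2 = -12$)
$\frac{N \left(1 \left(-20\right) + 13\right)}{z} + \frac{33095}{f{\left(-17,-96 \right)}} = \frac{\left(-12\right) \left(1 \left(-20\right) + 13\right)}{17023} + \frac{33095}{4 \left(-96\right)} = - 12 \left(-20 + 13\right) \frac{1}{17023} + \frac{33095}{-384} = \left(-12\right) \left(-7\right) \frac{1}{17023} + 33095 \left(- \frac{1}{384}\right) = 84 \cdot \frac{1}{17023} - \frac{33095}{384} = \frac{84}{17023} - \frac{33095}{384} = - \frac{563343929}{6536832}$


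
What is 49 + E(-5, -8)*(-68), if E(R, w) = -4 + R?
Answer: 661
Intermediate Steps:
49 + E(-5, -8)*(-68) = 49 + (-4 - 5)*(-68) = 49 - 9*(-68) = 49 + 612 = 661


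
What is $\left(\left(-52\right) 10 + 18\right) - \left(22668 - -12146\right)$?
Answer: $-35316$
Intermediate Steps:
$\left(\left(-52\right) 10 + 18\right) - \left(22668 - -12146\right) = \left(-520 + 18\right) - \left(22668 + 12146\right) = -502 - 34814 = -35316$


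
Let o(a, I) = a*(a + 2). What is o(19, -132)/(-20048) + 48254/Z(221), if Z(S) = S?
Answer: 138186859/632944 ≈ 218.32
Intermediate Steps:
o(a, I) = a*(2 + a)
o(19, -132)/(-20048) + 48254/Z(221) = (19*(2 + 19))/(-20048) + 48254/221 = (19*21)*(-1/20048) + 48254*(1/221) = 399*(-1/20048) + 48254/221 = -57/2864 + 48254/221 = 138186859/632944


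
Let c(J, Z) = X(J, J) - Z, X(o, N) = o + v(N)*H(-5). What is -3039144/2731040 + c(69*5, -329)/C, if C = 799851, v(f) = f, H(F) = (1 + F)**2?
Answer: -23211022171/21004087260 ≈ -1.1051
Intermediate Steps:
X(o, N) = o + 16*N (X(o, N) = o + N*(1 - 5)**2 = o + N*(-4)**2 = o + N*16 = o + 16*N)
c(J, Z) = -Z + 17*J (c(J, Z) = (J + 16*J) - Z = 17*J - Z = -Z + 17*J)
-3039144/2731040 + c(69*5, -329)/C = -3039144/2731040 + (-1*(-329) + 17*(69*5))/799851 = -3039144*1/2731040 + (329 + 17*345)*(1/799851) = -379893/341380 + (329 + 5865)*(1/799851) = -379893/341380 + 6194*(1/799851) = -379893/341380 + 6194/799851 = -23211022171/21004087260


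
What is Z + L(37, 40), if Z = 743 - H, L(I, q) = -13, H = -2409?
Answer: 3139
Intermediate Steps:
Z = 3152 (Z = 743 - 1*(-2409) = 743 + 2409 = 3152)
Z + L(37, 40) = 3152 - 13 = 3139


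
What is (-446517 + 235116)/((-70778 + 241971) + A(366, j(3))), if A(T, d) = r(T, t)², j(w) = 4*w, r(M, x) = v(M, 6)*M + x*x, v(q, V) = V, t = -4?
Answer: -211401/5064137 ≈ -0.041745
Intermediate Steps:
r(M, x) = x² + 6*M (r(M, x) = 6*M + x*x = 6*M + x² = x² + 6*M)
A(T, d) = (16 + 6*T)² (A(T, d) = ((-4)² + 6*T)² = (16 + 6*T)²)
(-446517 + 235116)/((-70778 + 241971) + A(366, j(3))) = (-446517 + 235116)/((-70778 + 241971) + 4*(8 + 3*366)²) = -211401/(171193 + 4*(8 + 1098)²) = -211401/(171193 + 4*1106²) = -211401/(171193 + 4*1223236) = -211401/(171193 + 4892944) = -211401/5064137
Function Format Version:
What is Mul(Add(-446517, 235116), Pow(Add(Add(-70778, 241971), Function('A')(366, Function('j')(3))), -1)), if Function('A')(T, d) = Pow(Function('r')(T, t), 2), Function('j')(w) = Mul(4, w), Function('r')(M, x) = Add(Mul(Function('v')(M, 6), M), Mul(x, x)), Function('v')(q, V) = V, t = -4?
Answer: Rational(-211401, 5064137) ≈ -0.041745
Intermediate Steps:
Function('r')(M, x) = Add(Pow(x, 2), Mul(6, M)) (Function('r')(M, x) = Add(Mul(6, M), Mul(x, x)) = Add(Mul(6, M), Pow(x, 2)) = Add(Pow(x, 2), Mul(6, M)))
Function('A')(T, d) = Pow(Add(16, Mul(6, T)), 2) (Function('A')(T, d) = Pow(Add(Pow(-4, 2), Mul(6, T)), 2) = Pow(Add(16, Mul(6, T)), 2))
Mul(Add(-446517, 235116), Pow(Add(Add(-70778, 241971), Function('A')(366, Function('j')(3))), -1)) = Mul(Add(-446517, 235116), Pow(Add(Add(-70778, 241971), Mul(4, Pow(Add(8, Mul(3, 366)), 2))), -1)) = Mul(-211401, Pow(Add(171193, Mul(4, Pow(Add(8, 1098), 2))), -1)) = Mul(-211401, Pow(Add(171193, Mul(4, Pow(1106, 2))), -1)) = Mul(-211401, Pow(Add(171193, Mul(4, 1223236)), -1)) = Mul(-211401, Pow(Add(171193, 4892944), -1)) = Mul(-211401, Pow(5064137, -1)) = Mul(-211401, Rational(1, 5064137)) = Rational(-211401, 5064137)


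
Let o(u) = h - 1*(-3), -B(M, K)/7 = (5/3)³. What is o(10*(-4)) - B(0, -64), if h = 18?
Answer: 1442/27 ≈ 53.407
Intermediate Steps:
B(M, K) = -875/27 (B(M, K) = -7*(5/3)³ = -7*125/27 = -875/27)
o(u) = 21 (o(u) = 18 - 1*(-3) = 18 + 3 = 21)
o(10*(-4)) - B(0, -64) = 21 - 1*(-875/27) = 21 + 875/27 = 1442/27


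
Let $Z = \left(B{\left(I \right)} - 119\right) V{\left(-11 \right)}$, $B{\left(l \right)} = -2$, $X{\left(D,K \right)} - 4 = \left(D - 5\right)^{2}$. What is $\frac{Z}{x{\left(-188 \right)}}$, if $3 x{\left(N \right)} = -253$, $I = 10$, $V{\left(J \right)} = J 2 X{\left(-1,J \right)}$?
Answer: $- \frac{29040}{23} \approx -1262.6$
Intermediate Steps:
$X{\left(D,K \right)} = 4 + \left(-5 + D\right)^{2}$ ($X{\left(D,K \right)} = 4 + \left(D - 5\right)^{2} = 4 + \left(-5 + D\right)^{2}$)
$V{\left(J \right)} = 80 J$ ($V{\left(J \right)} = J 2 \left(4 + \left(-5 - 1\right)^{2}\right) = 2 J \left(4 + \left(-6\right)^{2}\right) = 2 J \left(4 + 36\right) = 2 J 40 = 80 J$)
$x{\left(N \right)} = - \frac{253}{3}$ ($x{\left(N \right)} = \frac{1}{3} \left(-253\right) = - \frac{253}{3}$)
$Z = 106480$ ($Z = \left(-2 - 119\right) 80 \left(-11\right) = \left(-121\right) \left(-880\right) = 106480$)
$\frac{Z}{x{\left(-188 \right)}} = \frac{106480}{- \frac{253}{3}} = 106480 \left(- \frac{3}{253}\right) = - \frac{29040}{23}$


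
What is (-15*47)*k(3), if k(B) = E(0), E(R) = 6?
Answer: -4230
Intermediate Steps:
k(B) = 6
(-15*47)*k(3) = -15*47*6 = -705*6 = -4230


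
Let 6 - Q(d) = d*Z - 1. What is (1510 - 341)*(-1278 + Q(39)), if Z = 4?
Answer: -1668163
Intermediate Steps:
Q(d) = 7 - 4*d (Q(d) = 6 - (d*4 - 1) = 6 - (4*d - 1) = 6 - (-1 + 4*d) = 6 + (1 - 4*d) = 7 - 4*d)
(1510 - 341)*(-1278 + Q(39)) = (1510 - 341)*(-1278 + (7 - 4*39)) = 1169*(-1278 + (7 - 156)) = 1169*(-1278 - 149) = 1169*(-1427) = -1668163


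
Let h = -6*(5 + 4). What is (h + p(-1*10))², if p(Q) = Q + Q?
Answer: 5476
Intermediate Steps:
h = -54 (h = -6*9 = -54)
p(Q) = 2*Q
(h + p(-1*10))² = (-54 + 2*(-1*10))² = (-54 + 2*(-10))² = (-54 - 20)² = (-74)² = 5476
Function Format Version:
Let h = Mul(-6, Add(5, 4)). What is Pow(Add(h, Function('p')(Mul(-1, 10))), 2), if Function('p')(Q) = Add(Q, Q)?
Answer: 5476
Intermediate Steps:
h = -54 (h = Mul(-6, 9) = -54)
Function('p')(Q) = Mul(2, Q)
Pow(Add(h, Function('p')(Mul(-1, 10))), 2) = Pow(Add(-54, Mul(2, Mul(-1, 10))), 2) = Pow(Add(-54, Mul(2, -10)), 2) = Pow(Add(-54, -20), 2) = Pow(-74, 2) = 5476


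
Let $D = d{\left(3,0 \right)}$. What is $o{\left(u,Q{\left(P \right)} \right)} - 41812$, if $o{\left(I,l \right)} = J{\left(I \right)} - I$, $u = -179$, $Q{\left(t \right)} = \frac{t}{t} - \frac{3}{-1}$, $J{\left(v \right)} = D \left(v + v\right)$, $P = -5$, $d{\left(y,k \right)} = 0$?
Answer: $-41633$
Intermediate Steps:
$D = 0$
$J{\left(v \right)} = 0$ ($J{\left(v \right)} = 0 \left(v + v\right) = 0 \cdot 2 v = 0$)
$Q{\left(t \right)} = 4$ ($Q{\left(t \right)} = 1 - -3 = 1 + 3 = 4$)
$o{\left(I,l \right)} = - I$ ($o{\left(I,l \right)} = 0 - I = - I$)
$o{\left(u,Q{\left(P \right)} \right)} - 41812 = \left(-1\right) \left(-179\right) - 41812 = 179 - 41812 = -41633$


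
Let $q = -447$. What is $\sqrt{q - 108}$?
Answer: $i \sqrt{555} \approx 23.558 i$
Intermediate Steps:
$\sqrt{q - 108} = \sqrt{-447 - 108} = \sqrt{-555} = i \sqrt{555}$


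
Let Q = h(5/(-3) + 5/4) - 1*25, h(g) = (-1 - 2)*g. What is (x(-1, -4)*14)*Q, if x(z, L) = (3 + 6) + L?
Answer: -3325/2 ≈ -1662.5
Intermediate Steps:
x(z, L) = 9 + L
h(g) = -3*g
Q = -95/4 (Q = -3*(5/(-3) + 5/4) - 1*25 = -3*(5*(-⅓) + 5*(¼)) - 25 = -3*(-5/3 + 5/4) - 25 = -3*(-5/12) - 25 = 5/4 - 25 = -95/4 ≈ -23.750)
(x(-1, -4)*14)*Q = ((9 - 4)*14)*(-95/4) = (5*14)*(-95/4) = 70*(-95/4) = -3325/2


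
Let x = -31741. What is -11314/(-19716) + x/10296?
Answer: -42443051/16916328 ≈ -2.5090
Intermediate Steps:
-11314/(-19716) + x/10296 = -11314/(-19716) - 31741/10296 = -11314*(-1/19716) - 31741*1/10296 = 5657/9858 - 31741/10296 = -42443051/16916328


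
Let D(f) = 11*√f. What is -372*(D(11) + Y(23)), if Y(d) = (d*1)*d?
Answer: -196788 - 4092*√11 ≈ -2.1036e+5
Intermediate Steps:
Y(d) = d² (Y(d) = d*d = d²)
-372*(D(11) + Y(23)) = -372*(11*√11 + 23²) = -372*(11*√11 + 529) = -372*(529 + 11*√11) = -196788 - 4092*√11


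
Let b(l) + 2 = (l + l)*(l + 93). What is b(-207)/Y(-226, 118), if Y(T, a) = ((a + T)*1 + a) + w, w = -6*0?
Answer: 23597/5 ≈ 4719.4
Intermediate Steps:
w = 0
b(l) = -2 + 2*l*(93 + l) (b(l) = -2 + (l + l)*(l + 93) = -2 + (2*l)*(93 + l) = -2 + 2*l*(93 + l))
Y(T, a) = T + 2*a (Y(T, a) = ((a + T)*1 + a) + 0 = ((T + a)*1 + a) + 0 = ((T + a) + a) + 0 = (T + 2*a) + 0 = T + 2*a)
b(-207)/Y(-226, 118) = (-2 + 2*(-207)² + 186*(-207))/(-226 + 2*118) = (-2 + 2*42849 - 38502)/(-226 + 236) = (-2 + 85698 - 38502)/10 = 47194*(⅒) = 23597/5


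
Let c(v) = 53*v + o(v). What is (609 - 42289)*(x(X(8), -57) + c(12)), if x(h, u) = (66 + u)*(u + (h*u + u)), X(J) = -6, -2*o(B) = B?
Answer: -111785760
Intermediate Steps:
o(B) = -B/2
c(v) = 105*v/2 (c(v) = 53*v - v/2 = 105*v/2)
x(h, u) = (66 + u)*(2*u + h*u) (x(h, u) = (66 + u)*(u + (u + h*u)) = (66 + u)*(2*u + h*u))
(609 - 42289)*(x(X(8), -57) + c(12)) = (609 - 42289)*(-57*(132 + 2*(-57) + 66*(-6) - 6*(-57)) + (105/2)*12) = -41680*(-57*(132 - 114 - 396 + 342) + 630) = -41680*(-57*(-36) + 630) = -41680*(2052 + 630) = -41680*2682 = -111785760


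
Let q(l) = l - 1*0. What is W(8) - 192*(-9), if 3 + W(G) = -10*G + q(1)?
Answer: 1646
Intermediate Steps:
q(l) = l (q(l) = l + 0 = l)
W(G) = -2 - 10*G (W(G) = -3 + (-10*G + 1) = -3 + (1 - 10*G) = -2 - 10*G)
W(8) - 192*(-9) = (-2 - 10*8) - 192*(-9) = (-2 - 80) + 1728 = -82 + 1728 = 1646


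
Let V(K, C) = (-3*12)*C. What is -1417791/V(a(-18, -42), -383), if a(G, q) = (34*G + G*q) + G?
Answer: -472597/4596 ≈ -102.83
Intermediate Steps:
a(G, q) = 35*G + G*q
V(K, C) = -36*C
-1417791/V(a(-18, -42), -383) = -1417791/((-36*(-383))) = -1417791/13788 = -1417791*1/13788 = -472597/4596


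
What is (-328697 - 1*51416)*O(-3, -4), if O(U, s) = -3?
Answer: 1140339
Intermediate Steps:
(-328697 - 1*51416)*O(-3, -4) = (-328697 - 1*51416)*(-3) = (-328697 - 51416)*(-3) = -380113*(-3) = 1140339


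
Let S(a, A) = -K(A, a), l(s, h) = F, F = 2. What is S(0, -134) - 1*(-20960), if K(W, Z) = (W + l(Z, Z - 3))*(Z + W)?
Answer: 3272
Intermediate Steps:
l(s, h) = 2
K(W, Z) = (2 + W)*(W + Z) (K(W, Z) = (W + 2)*(Z + W) = (2 + W)*(W + Z))
S(a, A) = -A² - 2*A - 2*a - A*a (S(a, A) = -(A² + 2*A + 2*a + A*a) = -A² - 2*A - 2*a - A*a)
S(0, -134) - 1*(-20960) = (-1*(-134)² - 2*(-134) - 2*0 - 1*(-134)*0) - 1*(-20960) = (-1*17956 + 268 + 0 + 0) + 20960 = (-17956 + 268 + 0 + 0) + 20960 = -17688 + 20960 = 3272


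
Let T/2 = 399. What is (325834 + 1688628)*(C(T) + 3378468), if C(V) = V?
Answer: 6807402944892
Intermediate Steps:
T = 798 (T = 2*399 = 798)
(325834 + 1688628)*(C(T) + 3378468) = (325834 + 1688628)*(798 + 3378468) = 2014462*3379266 = 6807402944892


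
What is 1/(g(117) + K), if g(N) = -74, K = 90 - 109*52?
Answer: -1/5652 ≈ -0.00017693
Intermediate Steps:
K = -5578 (K = 90 - 5668 = -5578)
1/(g(117) + K) = 1/(-74 - 5578) = 1/(-5652) = -1/5652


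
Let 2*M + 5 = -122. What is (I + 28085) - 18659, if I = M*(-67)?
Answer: 27361/2 ≈ 13681.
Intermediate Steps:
M = -127/2 (M = -5/2 + (1/2)*(-122) = -5/2 - 61 = -127/2 ≈ -63.500)
I = 8509/2 (I = -127/2*(-67) = 8509/2 ≈ 4254.5)
(I + 28085) - 18659 = (8509/2 + 28085) - 18659 = 64679/2 - 18659 = 27361/2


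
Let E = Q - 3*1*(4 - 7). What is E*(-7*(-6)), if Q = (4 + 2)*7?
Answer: 2142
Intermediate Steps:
Q = 42 (Q = 6*7 = 42)
E = 51 (E = 42 - 3*1*(4 - 7) = 42 - 3*(-3) = 42 - 1*(-9) = 42 + 9 = 51)
E*(-7*(-6)) = 51*(-7*(-6)) = 51*42 = 2142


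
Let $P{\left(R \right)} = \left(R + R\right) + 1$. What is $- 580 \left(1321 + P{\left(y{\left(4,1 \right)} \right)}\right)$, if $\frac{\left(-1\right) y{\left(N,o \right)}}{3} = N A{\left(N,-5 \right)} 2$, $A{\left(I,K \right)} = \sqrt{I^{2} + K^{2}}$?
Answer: $-766760 + 27840 \sqrt{41} \approx -5.885 \cdot 10^{5}$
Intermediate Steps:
$y{\left(N,o \right)} = - 6 N \sqrt{25 + N^{2}}$ ($y{\left(N,o \right)} = - 3 N \sqrt{N^{2} + \left(-5\right)^{2}} \cdot 2 = - 3 N \sqrt{N^{2} + 25} \cdot 2 = - 3 N \sqrt{25 + N^{2}} \cdot 2 = - 3 \cdot 2 N \sqrt{25 + N^{2}} = - 6 N \sqrt{25 + N^{2}}$)
$P{\left(R \right)} = 1 + 2 R$ ($P{\left(R \right)} = 2 R + 1 = 1 + 2 R$)
$- 580 \left(1321 + P{\left(y{\left(4,1 \right)} \right)}\right) = - 580 \left(1321 + \left(1 + 2 \left(\left(-6\right) 4 \sqrt{25 + 4^{2}}\right)\right)\right) = - 580 \left(1321 + \left(1 + 2 \left(\left(-6\right) 4 \sqrt{25 + 16}\right)\right)\right) = - 580 \left(1321 + \left(1 + 2 \left(\left(-6\right) 4 \sqrt{41}\right)\right)\right) = - 580 \left(1321 + \left(1 + 2 \left(- 24 \sqrt{41}\right)\right)\right) = - 580 \left(1321 + \left(1 - 48 \sqrt{41}\right)\right) = - 580 \left(1322 - 48 \sqrt{41}\right) = -766760 + 27840 \sqrt{41}$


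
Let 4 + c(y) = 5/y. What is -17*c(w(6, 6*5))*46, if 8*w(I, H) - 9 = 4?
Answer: 9384/13 ≈ 721.85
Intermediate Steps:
w(I, H) = 13/8 (w(I, H) = 9/8 + (1/8)*4 = 9/8 + 1/2 = 13/8)
c(y) = -4 + 5/y
-17*c(w(6, 6*5))*46 = -17*(-4 + 5/(13/8))*46 = -17*(-4 + 5*(8/13))*46 = -17*(-4 + 40/13)*46 = -17*(-12/13)*46 = (204/13)*46 = 9384/13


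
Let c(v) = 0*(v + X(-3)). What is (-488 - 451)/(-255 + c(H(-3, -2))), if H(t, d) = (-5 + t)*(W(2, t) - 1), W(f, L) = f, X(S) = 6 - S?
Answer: 313/85 ≈ 3.6824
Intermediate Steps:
H(t, d) = -5 + t (H(t, d) = (-5 + t)*(2 - 1) = (-5 + t)*1 = -5 + t)
c(v) = 0 (c(v) = 0*(v + (6 - 1*(-3))) = 0*(v + (6 + 3)) = 0*(v + 9) = 0*(9 + v) = 0)
(-488 - 451)/(-255 + c(H(-3, -2))) = (-488 - 451)/(-255 + 0) = -939/(-255) = -939*(-1/255) = 313/85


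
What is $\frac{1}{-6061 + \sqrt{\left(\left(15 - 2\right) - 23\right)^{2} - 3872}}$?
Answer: $- \frac{6061}{36739493} - \frac{2 i \sqrt{943}}{36739493} \approx -0.00016497 - 1.6717 \cdot 10^{-6} i$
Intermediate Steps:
$\frac{1}{-6061 + \sqrt{\left(\left(15 - 2\right) - 23\right)^{2} - 3872}} = \frac{1}{-6061 + \sqrt{\left(13 - 23\right)^{2} - 3872}} = \frac{1}{-6061 + \sqrt{\left(-10\right)^{2} - 3872}} = \frac{1}{-6061 + \sqrt{100 - 3872}} = \frac{1}{-6061 + \sqrt{-3772}} = \frac{1}{-6061 + 2 i \sqrt{943}}$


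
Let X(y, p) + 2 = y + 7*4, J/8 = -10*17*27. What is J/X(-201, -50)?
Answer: 7344/35 ≈ 209.83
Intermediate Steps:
J = -36720 (J = 8*(-10*17*27) = 8*(-170*27) = 8*(-4590) = -36720)
X(y, p) = 26 + y (X(y, p) = -2 + (y + 7*4) = -2 + (y + 28) = -2 + (28 + y) = 26 + y)
J/X(-201, -50) = -36720/(26 - 201) = -36720/(-175) = -36720*(-1/175) = 7344/35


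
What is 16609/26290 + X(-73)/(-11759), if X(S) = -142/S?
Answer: 117797923/186508430 ≈ 0.63160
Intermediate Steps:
16609/26290 + X(-73)/(-11759) = 16609/26290 - 142/(-73)/(-11759) = 16609*(1/26290) - 142*(-1/73)*(-1/11759) = 16609/26290 + (142/73)*(-1/11759) = 16609/26290 - 142/858407 = 117797923/186508430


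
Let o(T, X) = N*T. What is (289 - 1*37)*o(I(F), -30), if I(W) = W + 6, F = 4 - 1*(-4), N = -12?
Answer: -42336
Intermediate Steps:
F = 8 (F = 4 + 4 = 8)
I(W) = 6 + W
o(T, X) = -12*T
(289 - 1*37)*o(I(F), -30) = (289 - 1*37)*(-12*(6 + 8)) = (289 - 37)*(-12*14) = 252*(-168) = -42336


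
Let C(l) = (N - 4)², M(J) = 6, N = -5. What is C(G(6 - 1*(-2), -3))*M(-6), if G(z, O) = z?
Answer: 486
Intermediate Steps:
C(l) = 81 (C(l) = (-5 - 4)² = (-9)² = 81)
C(G(6 - 1*(-2), -3))*M(-6) = 81*6 = 486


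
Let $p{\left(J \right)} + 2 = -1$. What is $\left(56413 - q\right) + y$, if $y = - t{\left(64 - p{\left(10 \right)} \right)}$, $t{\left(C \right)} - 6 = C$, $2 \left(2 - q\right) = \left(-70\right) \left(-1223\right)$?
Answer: $99143$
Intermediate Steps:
$p{\left(J \right)} = -3$ ($p{\left(J \right)} = -2 - 1 = -3$)
$q = -42803$ ($q = 2 - \frac{\left(-70\right) \left(-1223\right)}{2} = 2 - 42805 = -42803$)
$t{\left(C \right)} = 6 + C$
$y = -73$ ($y = - (6 + \left(64 - -3\right)) = - (6 + \left(64 + 3\right)) = - (6 + 67) = \left(-1\right) 73 = -73$)
$\left(56413 - q\right) + y = \left(56413 - -42803\right) - 73 = \left(56413 + 42803\right) - 73 = 99216 - 73 = 99143$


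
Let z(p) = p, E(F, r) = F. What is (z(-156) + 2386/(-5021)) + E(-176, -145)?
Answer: -1669358/5021 ≈ -332.48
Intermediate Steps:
(z(-156) + 2386/(-5021)) + E(-176, -145) = (-156 + 2386/(-5021)) - 176 = (-156 + 2386*(-1/5021)) - 176 = (-156 - 2386/5021) - 176 = -785662/5021 - 176 = -1669358/5021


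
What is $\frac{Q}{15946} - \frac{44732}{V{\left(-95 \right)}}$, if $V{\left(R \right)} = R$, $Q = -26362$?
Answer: $\frac{50770863}{108205} \approx 469.21$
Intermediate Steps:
$\frac{Q}{15946} - \frac{44732}{V{\left(-95 \right)}} = - \frac{26362}{15946} - \frac{44732}{-95} = \left(-26362\right) \frac{1}{15946} - - \frac{44732}{95} = - \frac{1883}{1139} + \frac{44732}{95} = \frac{50770863}{108205}$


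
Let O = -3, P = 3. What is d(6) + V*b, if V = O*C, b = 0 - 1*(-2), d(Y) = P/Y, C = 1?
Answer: -11/2 ≈ -5.5000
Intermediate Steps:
d(Y) = 3/Y
b = 2 (b = 0 + 2 = 2)
V = -3 (V = -3*1 = -3)
d(6) + V*b = 3/6 - 3*2 = 3*(⅙) - 6 = ½ - 6 = -11/2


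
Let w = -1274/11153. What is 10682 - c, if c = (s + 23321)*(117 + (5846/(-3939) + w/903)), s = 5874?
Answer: -6350647640537573/1889061681 ≈ -3.3618e+6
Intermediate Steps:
w = -1274/11153 (w = -1274*1/11153 = -1274/11153 ≈ -0.11423)
c = 6370826597414015/1889061681 (c = (5874 + 23321)*(117 + (5846/(-3939) - 1274/11153/903)) = 29195*(117 + (5846*(-1/3939) - 1274/11153*1/903)) = 29195*(117 + (-5846/3939 - 182/1438737)) = 29195*(117 - 2803857800/1889061681) = 29195*(218216358877/1889061681) = 6370826597414015/1889061681 ≈ 3.3725e+6)
10682 - c = 10682 - 1*6370826597414015/1889061681 = 10682 - 6370826597414015/1889061681 = -6350647640537573/1889061681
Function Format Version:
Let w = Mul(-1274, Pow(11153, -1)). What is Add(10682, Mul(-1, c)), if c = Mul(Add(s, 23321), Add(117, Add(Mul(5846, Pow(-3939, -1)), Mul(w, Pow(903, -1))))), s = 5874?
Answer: Rational(-6350647640537573, 1889061681) ≈ -3.3618e+6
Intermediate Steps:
w = Rational(-1274, 11153) (w = Mul(-1274, Rational(1, 11153)) = Rational(-1274, 11153) ≈ -0.11423)
c = Rational(6370826597414015, 1889061681) (c = Mul(Add(5874, 23321), Add(117, Add(Mul(5846, Pow(-3939, -1)), Mul(Rational(-1274, 11153), Pow(903, -1))))) = Mul(29195, Add(117, Add(Mul(5846, Rational(-1, 3939)), Mul(Rational(-1274, 11153), Rational(1, 903))))) = Mul(29195, Add(117, Add(Rational(-5846, 3939), Rational(-182, 1438737)))) = Mul(29195, Add(117, Rational(-2803857800, 1889061681))) = Mul(29195, Rational(218216358877, 1889061681)) = Rational(6370826597414015, 1889061681) ≈ 3.3725e+6)
Add(10682, Mul(-1, c)) = Add(10682, Mul(-1, Rational(6370826597414015, 1889061681))) = Add(10682, Rational(-6370826597414015, 1889061681)) = Rational(-6350647640537573, 1889061681)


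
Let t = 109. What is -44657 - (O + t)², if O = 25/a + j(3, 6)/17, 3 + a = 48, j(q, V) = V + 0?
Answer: -1328153569/23409 ≈ -56737.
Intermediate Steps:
j(q, V) = V
a = 45 (a = -3 + 48 = 45)
O = 139/153 (O = 25/45 + 6/17 = 25*(1/45) + 6*(1/17) = 5/9 + 6/17 = 139/153 ≈ 0.90850)
-44657 - (O + t)² = -44657 - (139/153 + 109)² = -44657 - (16816/153)² = -44657 - 1*282777856/23409 = -44657 - 282777856/23409 = -1328153569/23409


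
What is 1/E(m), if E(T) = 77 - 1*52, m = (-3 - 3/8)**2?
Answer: 1/25 ≈ 0.040000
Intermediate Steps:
m = 729/64 (m = (-3 - 3*1/8)**2 = (-3 - 3/8)**2 = (-27/8)**2 = 729/64 ≈ 11.391)
E(T) = 25 (E(T) = 77 - 52 = 25)
1/E(m) = 1/25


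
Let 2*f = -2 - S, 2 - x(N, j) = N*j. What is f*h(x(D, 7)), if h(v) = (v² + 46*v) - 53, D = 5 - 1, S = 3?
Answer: 2865/2 ≈ 1432.5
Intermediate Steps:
D = 4
x(N, j) = 2 - N*j
h(v) = -53 + v² + 46*v
f = -5/2 (f = (-2 - 1*3)/2 = (-2 - 3)/2 = (½)*(-5) = -5/2 ≈ -2.5000)
f*h(x(D, 7)) = -5*(-53 + (2 - 1*4*7)² + 46*(2 - 1*4*7))/2 = -5*(-53 + (2 - 28)² + 46*(2 - 28))/2 = -5*(-53 + (-26)² + 46*(-26))/2 = -5*(-53 + 676 - 1196)/2 = -5/2*(-573) = 2865/2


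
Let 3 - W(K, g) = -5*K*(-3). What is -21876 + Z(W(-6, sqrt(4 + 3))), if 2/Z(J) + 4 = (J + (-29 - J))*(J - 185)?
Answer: -29138831/1332 ≈ -21876.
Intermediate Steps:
W(K, g) = 3 - 15*K (W(K, g) = 3 - (-5*K)*(-3) = 3 - 15*K)
Z(J) = 2/(5361 - 29*J) (Z(J) = 2/(-4 + (J + (-29 - J))*(J - 185)) = 2/(-4 - 29*(-185 + J)) = 2/(-4 + (5365 - 29*J)) = 2/(5361 - 29*J))
-21876 + Z(W(-6, sqrt(4 + 3))) = -21876 - 2/(-5361 + 29*(3 - 15*(-6))) = -21876 - 2/(-5361 + 29*(3 + 90)) = -21876 - 2/(-5361 + 29*93) = -21876 - 2/(-5361 + 2697) = -21876 - 2/(-2664) = -21876 - 2*(-1/2664) = -21876 + 1/1332 = -29138831/1332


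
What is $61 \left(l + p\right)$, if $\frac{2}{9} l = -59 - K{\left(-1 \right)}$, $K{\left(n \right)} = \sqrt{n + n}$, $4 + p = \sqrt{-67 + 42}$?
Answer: $- \frac{32879}{2} + 305 i - \frac{549 i \sqrt{2}}{2} \approx -16440.0 - 83.202 i$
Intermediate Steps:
$p = -4 + 5 i$ ($p = -4 + \sqrt{-67 + 42} = -4 + \sqrt{-25} = -4 + 5 i \approx -4.0 + 5.0 i$)
$K{\left(n \right)} = \sqrt{2} \sqrt{n}$ ($K{\left(n \right)} = \sqrt{2 n} = \sqrt{2} \sqrt{n}$)
$l = - \frac{531}{2} - \frac{9 i \sqrt{2}}{2}$ ($l = \frac{9 \left(-59 - \sqrt{2} \sqrt{-1}\right)}{2} = \frac{9 \left(-59 - \sqrt{2} i\right)}{2} = \frac{9 \left(-59 - i \sqrt{2}\right)}{2} = - \frac{531}{2} - \frac{9 i \sqrt{2}}{2} \approx -265.5 - 6.364 i$)
$61 \left(l + p\right) = 61 \left(\left(- \frac{531}{2} - \frac{9 i \sqrt{2}}{2}\right) - \left(4 - 5 i\right)\right) = 61 \left(- \frac{539}{2} + 5 i - \frac{9 i \sqrt{2}}{2}\right) = - \frac{32879}{2} + 305 i - \frac{549 i \sqrt{2}}{2}$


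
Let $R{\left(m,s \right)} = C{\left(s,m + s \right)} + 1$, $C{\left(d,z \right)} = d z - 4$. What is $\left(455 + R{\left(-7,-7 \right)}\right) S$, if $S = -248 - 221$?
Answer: $-257950$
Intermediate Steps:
$S = -469$ ($S = -248 - 221 = -469$)
$C{\left(d,z \right)} = -4 + d z$
$R{\left(m,s \right)} = -3 + s \left(m + s\right)$ ($R{\left(m,s \right)} = \left(-4 + s \left(m + s\right)\right) + 1 = -3 + s \left(m + s\right)$)
$\left(455 + R{\left(-7,-7 \right)}\right) S = \left(455 - \left(3 + 7 \left(-7 - 7\right)\right)\right) \left(-469\right) = \left(455 - -95\right) \left(-469\right) = \left(455 + \left(-3 + 98\right)\right) \left(-469\right) = \left(455 + 95\right) \left(-469\right) = 550 \left(-469\right) = -257950$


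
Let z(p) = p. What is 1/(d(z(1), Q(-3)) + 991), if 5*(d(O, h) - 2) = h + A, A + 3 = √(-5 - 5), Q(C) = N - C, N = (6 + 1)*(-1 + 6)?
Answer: 2500/2500001 - I*√10/5000002 ≈ 0.001 - 6.3246e-7*I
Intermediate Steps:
N = 35 (N = 7*5 = 35)
Q(C) = 35 - C
A = -3 + I*√10 (A = -3 + √(-5 - 5) = -3 + √(-10) = -3 + I*√10 ≈ -3.0 + 3.1623*I)
d(O, h) = 7/5 + h/5 + I*√10/5 (d(O, h) = 2 + (h + (-3 + I*√10))/5 = 2 + (-3 + h + I*√10)/5 = 2 + (-⅗ + h/5 + I*√10/5) = 7/5 + h/5 + I*√10/5)
1/(d(z(1), Q(-3)) + 991) = 1/((7/5 + (35 - 1*(-3))/5 + I*√10/5) + 991) = 1/((7/5 + (35 + 3)/5 + I*√10/5) + 991) = 1/((7/5 + (⅕)*38 + I*√10/5) + 991) = 1/((7/5 + 38/5 + I*√10/5) + 991) = 1/((9 + I*√10/5) + 991) = 1/(1000 + I*√10/5)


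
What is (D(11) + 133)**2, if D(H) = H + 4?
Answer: 21904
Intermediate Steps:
D(H) = 4 + H
(D(11) + 133)**2 = ((4 + 11) + 133)**2 = (15 + 133)**2 = 148**2 = 21904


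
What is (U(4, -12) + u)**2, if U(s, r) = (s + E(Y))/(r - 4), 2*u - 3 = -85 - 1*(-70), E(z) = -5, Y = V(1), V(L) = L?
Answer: 9025/256 ≈ 35.254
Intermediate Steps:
Y = 1
u = -6 (u = 3/2 + (-85 - 1*(-70))/2 = 3/2 + (-85 + 70)/2 = 3/2 + (1/2)*(-15) = 3/2 - 15/2 = -6)
U(s, r) = (-5 + s)/(-4 + r) (U(s, r) = (s - 5)/(r - 4) = (-5 + s)/(-4 + r))
(U(4, -12) + u)**2 = ((-5 + 4)/(-4 - 12) - 6)**2 = (-1/(-16) - 6)**2 = (-1/16*(-1) - 6)**2 = (1/16 - 6)**2 = (-95/16)**2 = 9025/256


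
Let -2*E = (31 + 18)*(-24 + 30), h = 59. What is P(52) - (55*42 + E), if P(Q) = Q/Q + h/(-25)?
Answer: -54109/25 ≈ -2164.4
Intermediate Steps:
P(Q) = -34/25 (P(Q) = Q/Q + 59/(-25) = 1 + 59*(-1/25) = 1 - 59/25 = -34/25)
E = -147 (E = -(31 + 18)*(-24 + 30)/2 = -49*6/2 = -½*294 = -147)
P(52) - (55*42 + E) = -34/25 - (55*42 - 147) = -34/25 - (2310 - 147) = -34/25 - 1*2163 = -34/25 - 2163 = -54109/25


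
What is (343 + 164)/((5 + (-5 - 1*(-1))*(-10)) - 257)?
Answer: -507/212 ≈ -2.3915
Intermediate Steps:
(343 + 164)/((5 + (-5 - 1*(-1))*(-10)) - 257) = 507/((5 + (-5 + 1)*(-10)) - 257) = 507/((5 - 4*(-10)) - 257) = 507/((5 + 40) - 257) = 507/(45 - 257) = 507/(-212) = 507*(-1/212) = -507/212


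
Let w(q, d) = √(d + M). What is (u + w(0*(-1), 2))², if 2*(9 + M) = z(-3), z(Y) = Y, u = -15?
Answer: (30 - I*√34)²/4 ≈ 216.5 - 87.464*I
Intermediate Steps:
M = -21/2 (M = -9 + (½)*(-3) = -9 - 3/2 = -21/2 ≈ -10.500)
w(q, d) = √(-21/2 + d) (w(q, d) = √(d - 21/2) = √(-21/2 + d))
(u + w(0*(-1), 2))² = (-15 + √(-42 + 4*2)/2)² = (-15 + √(-42 + 8)/2)² = (-15 + √(-34)/2)² = (-15 + (I*√34)/2)² = (-15 + I*√34/2)²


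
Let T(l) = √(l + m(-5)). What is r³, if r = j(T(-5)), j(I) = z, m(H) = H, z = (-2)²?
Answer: 64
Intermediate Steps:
z = 4
T(l) = √(-5 + l) (T(l) = √(l - 5) = √(-5 + l))
j(I) = 4
r = 4
r³ = 4³ = 64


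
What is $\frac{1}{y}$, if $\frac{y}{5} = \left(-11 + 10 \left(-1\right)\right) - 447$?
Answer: $- \frac{1}{2340} \approx -0.00042735$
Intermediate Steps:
$y = -2340$ ($y = 5 \left(\left(-11 + 10 \left(-1\right)\right) - 447\right) = 5 \left(\left(-11 - 10\right) - 447\right) = 5 \left(-21 - 447\right) = 5 \left(-468\right) = -2340$)
$\frac{1}{y} = \frac{1}{-2340} = - \frac{1}{2340}$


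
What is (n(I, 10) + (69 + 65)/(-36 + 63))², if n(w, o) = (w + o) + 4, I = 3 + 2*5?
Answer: 744769/729 ≈ 1021.6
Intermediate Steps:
I = 13 (I = 3 + 10 = 13)
n(w, o) = 4 + o + w (n(w, o) = (o + w) + 4 = 4 + o + w)
(n(I, 10) + (69 + 65)/(-36 + 63))² = ((4 + 10 + 13) + (69 + 65)/(-36 + 63))² = (27 + 134/27)² = (863/27)² = 744769/729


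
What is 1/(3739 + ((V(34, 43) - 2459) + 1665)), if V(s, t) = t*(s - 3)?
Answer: 1/4278 ≈ 0.00023375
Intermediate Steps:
V(s, t) = t*(-3 + s)
1/(3739 + ((V(34, 43) - 2459) + 1665)) = 1/(3739 + ((43*(-3 + 34) - 2459) + 1665)) = 1/(3739 + ((43*31 - 2459) + 1665)) = 1/(3739 + ((1333 - 2459) + 1665)) = 1/(3739 + (-1126 + 1665)) = 1/(3739 + 539) = 1/4278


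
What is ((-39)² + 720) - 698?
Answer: 1543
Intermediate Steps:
((-39)² + 720) - 698 = (1521 + 720) - 698 = 2241 - 698 = 1543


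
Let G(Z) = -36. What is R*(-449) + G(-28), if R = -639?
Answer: 286875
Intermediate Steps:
R*(-449) + G(-28) = -639*(-449) - 36 = 286911 - 36 = 286875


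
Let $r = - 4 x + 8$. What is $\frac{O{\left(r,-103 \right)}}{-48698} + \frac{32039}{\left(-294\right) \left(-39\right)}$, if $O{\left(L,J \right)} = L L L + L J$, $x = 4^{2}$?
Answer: $\frac{19273145}{3067974} \approx 6.282$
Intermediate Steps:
$x = 16$
$r = -56$ ($r = \left(-4\right) 16 + 8 = -64 + 8 = -56$)
$O{\left(L,J \right)} = L^{3} + J L$ ($O{\left(L,J \right)} = L^{2} L + J L = L^{3} + J L$)
$\frac{O{\left(r,-103 \right)}}{-48698} + \frac{32039}{\left(-294\right) \left(-39\right)} = \frac{\left(-56\right) \left(-103 + \left(-56\right)^{2}\right)}{-48698} + \frac{32039}{\left(-294\right) \left(-39\right)} = - 56 \left(-103 + 3136\right) \left(- \frac{1}{48698}\right) + \frac{32039}{11466} = \left(-56\right) 3033 \left(- \frac{1}{48698}\right) + 32039 \cdot \frac{1}{11466} = \left(-169848\right) \left(- \frac{1}{48698}\right) + \frac{4577}{1638} = \frac{84924}{24349} + \frac{4577}{1638} = \frac{19273145}{3067974}$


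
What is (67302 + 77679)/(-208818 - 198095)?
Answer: -144981/406913 ≈ -0.35629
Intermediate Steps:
(67302 + 77679)/(-208818 - 198095) = 144981/(-406913) = 144981*(-1/406913) = -144981/406913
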